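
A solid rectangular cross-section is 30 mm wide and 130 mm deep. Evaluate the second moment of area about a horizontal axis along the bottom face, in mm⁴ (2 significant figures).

I_base ≈ 2.2 × 10⁷ mm⁴

The section: 30 × 130, A = 3 900 mm², y = 65 mm, Ī = 5 492 500 mm⁴.
Transfer it to the bottom edge using Ī + A·d² with d = y − 0:
  the section: d = 65 mm → contributes +21 970 000 mm⁴
Total I = 21 970 000 mm⁴.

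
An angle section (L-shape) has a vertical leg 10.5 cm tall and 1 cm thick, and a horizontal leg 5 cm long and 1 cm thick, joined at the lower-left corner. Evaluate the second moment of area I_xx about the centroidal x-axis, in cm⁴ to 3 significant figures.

Split into non-overlapping primitives; take the origin at the lower-left of the bounding box.
Vertical leg: 1 × 10.5, A = 10.5 cm², y = 5.25 cm, Ī = 96.469 cm⁴.
Horizontal leg (remainder): 4 × 1, A = 4 cm², y = 0.5 cm, Ī = 0.33333 cm⁴.
Centroid: ȳ = ΣA·y / ΣA = 3.9397 cm.
Transfer each piece to the centroidal x-axis using Ī + A·d² with d = y − 3.9397:
  vertical leg: d = 1.3103 cm → contributes +114.5 cm⁴
  horizontal leg (remainder): d = -3.4397 cm → contributes +47.658 cm⁴
Total I = 162.16 cm⁴.

I_xx ≈ 162 cm⁴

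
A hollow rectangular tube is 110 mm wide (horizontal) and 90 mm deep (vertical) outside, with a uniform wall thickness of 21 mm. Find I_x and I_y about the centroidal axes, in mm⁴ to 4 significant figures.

Decompose the section into non-overlapping parts with the origin at the bottom-left of its bounding rectangle.
Outer rectangle: 110 × 90, A = 9 900 mm², y = 45 mm, Ī = 6 682 500 mm⁴.
Inner void (subtracted): 68 × 48, A = 3 264 mm², y = 45 mm, Ī = 626 688 mm⁴.
By symmetry the centroid is at mid-height, ȳ = 45 mm.
All pieces are centred on the centroidal x-axis, so I = ΣĪ (holes subtracted) = 6 055 812 mm⁴.
Repeating about the centroidal y-axis gives I_y = 8 724 772 mm⁴.

I_x ≈ 6.056 × 10⁶ mm⁴, I_y ≈ 8.725 × 10⁶ mm⁴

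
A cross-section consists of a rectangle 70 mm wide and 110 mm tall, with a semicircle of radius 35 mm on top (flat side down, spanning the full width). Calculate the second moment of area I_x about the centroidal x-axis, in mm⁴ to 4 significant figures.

I_x ≈ 1.544 × 10⁷ mm⁴

Split into non-overlapping primitives; take the origin at the lower-left of the bounding box.
Rectangular body: 70 × 110, A = 7 700 mm², y = 55 mm, Ī = 7 764 167 mm⁴.
Semicircular cap: semicircle r = 35, A = 1924.23 mm², y = 124.854 mm, Ī = 164 704 mm⁴.
Centroid: ȳ = ΣA·y / ΣA = 68.9664 mm.
Transfer each piece to the centroidal x-axis using Ī + A·d² with d = y − 68.9664:
  rectangular body: d = -13.9664 mm → contributes +9 266 130 mm⁴
  semicircular cap: d = 55.8881 mm → contributes +6 174 976 mm⁴
Total I = 15 441 106 mm⁴.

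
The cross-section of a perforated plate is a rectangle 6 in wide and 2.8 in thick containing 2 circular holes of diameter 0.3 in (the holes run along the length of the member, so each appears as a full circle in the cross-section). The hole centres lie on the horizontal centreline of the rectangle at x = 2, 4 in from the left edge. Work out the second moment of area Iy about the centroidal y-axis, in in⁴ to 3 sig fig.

Treat the section as a set of non-overlapping primitives; coordinates are from the bounding-box lower-left.
Plate: 6 × 2.8, A = 16.8 in², x = 3 in, Ī = 50.4 in⁴.
Hole 1 (subtracted): ⌀0.3, A = 0.070686 in², x = 2 in, Ī = 0.00039761 in⁴.
Hole 2 (subtracted): ⌀0.3, A = 0.070686 in², x = 4 in, Ī = 0.00039761 in⁴.
By symmetry the centroid is at mid-width, x̄ = 3 in.
Transfer each piece to the centroidal y-axis using Ī + A·d² with d = x − 3:
  plate: d = 0 in → contributes +50.4 in⁴
  hole 1: d = -1 in → contributes −0.071083 in⁴
  hole 2: d = 1 in → contributes −0.071083 in⁴
Total I = 50.258 in⁴.

Iy ≈ 50.3 in⁴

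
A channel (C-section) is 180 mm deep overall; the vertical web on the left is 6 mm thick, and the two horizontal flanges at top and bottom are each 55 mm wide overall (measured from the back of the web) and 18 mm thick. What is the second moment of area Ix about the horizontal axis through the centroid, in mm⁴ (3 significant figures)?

Break the section into simple shapes (no overlaps), measuring from the bottom-left corner of the bounding box.
Web: 6 × 180, A = 1 080 mm², y = 90 mm, Ī = 2 916 000 mm⁴.
Top flange (beyond web): 49 × 18, A = 882 mm², y = 171 mm, Ī = 23 814 mm⁴.
Bottom flange (beyond web): 49 × 18, A = 882 mm², y = 9 mm, Ī = 23 814 mm⁴.
By symmetry the centroid is at mid-height, ȳ = 90 mm.
Transfer each piece to the horizontal axis through the centroid using Ī + A·d² with d = y − 90:
  web: d = 0 mm → contributes +2 916 000 mm⁴
  top flange (beyond web): d = 81 mm → contributes +5 810 616 mm⁴
  bottom flange (beyond web): d = -81 mm → contributes +5 810 616 mm⁴
Total I = 14 537 232 mm⁴.

Ix ≈ 1.45 × 10⁷ mm⁴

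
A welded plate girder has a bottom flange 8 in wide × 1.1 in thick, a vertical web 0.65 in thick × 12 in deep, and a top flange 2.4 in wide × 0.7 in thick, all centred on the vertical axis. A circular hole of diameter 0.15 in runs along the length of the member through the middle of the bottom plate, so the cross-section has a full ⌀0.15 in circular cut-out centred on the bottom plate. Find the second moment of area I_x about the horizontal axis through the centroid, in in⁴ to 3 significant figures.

Split into non-overlapping primitives; take the origin at the lower-left of the bounding box.
Bottom plate: 8 × 1.1, A = 8.8 in², y = 0.55 in, Ī = 0.88733 in⁴.
Web plate: 0.65 × 12, A = 7.8 in², y = 7.1 in, Ī = 93.6 in⁴.
Top plate: 2.4 × 0.7, A = 1.68 in², y = 13.45 in, Ī = 0.0686 in⁴.
Hole (subtracted): ⌀0.15, A = 0.017671 in², y = 0.55 in, Ī = 0.00002485 in⁴.
Centroid: ȳ = ΣA·y / ΣA = 4.5343 in.
Transfer each piece to the horizontal axis through the centroid using Ī + A·d² with d = y − 4.5343:
  bottom plate: d = -3.9843 in → contributes +140.58 in⁴
  web plate: d = 2.5657 in → contributes +144.95 in⁴
  top plate: d = 8.9157 in → contributes +133.61 in⁴
  hole: d = -3.9843 in → contributes −0.28055 in⁴
Total I = 418.86 in⁴.

I_x ≈ 419 in⁴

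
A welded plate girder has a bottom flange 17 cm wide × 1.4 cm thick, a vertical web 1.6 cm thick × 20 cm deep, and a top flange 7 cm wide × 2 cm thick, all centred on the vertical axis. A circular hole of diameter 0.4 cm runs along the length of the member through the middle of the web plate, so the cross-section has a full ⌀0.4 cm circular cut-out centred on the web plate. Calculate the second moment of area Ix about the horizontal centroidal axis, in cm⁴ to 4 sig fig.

Ix ≈ 5349 cm⁴

Decompose the section into non-overlapping parts with the origin at the bottom-left of its bounding rectangle.
Bottom plate: 17 × 1.4, A = 23.8 cm², y = 0.7 cm, Ī = 3.88733 cm⁴.
Web plate: 1.6 × 20, A = 32 cm², y = 11.4 cm, Ī = 1066.67 cm⁴.
Top plate: 7 × 2, A = 14 cm², y = 22.4 cm, Ī = 4.66667 cm⁴.
Hole (subtracted): ⌀0.4, A = 0.125664 cm², y = 11.4 cm, Ī = 0.00125664 cm⁴.
Centroid: ȳ = ΣA·y / ΣA = 9.95528 cm.
Transfer each piece to the horizontal centroidal axis using Ī + A·d² with d = y − 9.95528:
  bottom plate: d = -9.25528 cm → contributes +2042.6 cm⁴
  web plate: d = 1.44472 cm → contributes +1133.46 cm⁴
  top plate: d = 12.4447 cm → contributes +2172.86 cm⁴
  hole: d = 1.44472 cm → contributes −0.263544 cm⁴
Total I = 5348.66 cm⁴.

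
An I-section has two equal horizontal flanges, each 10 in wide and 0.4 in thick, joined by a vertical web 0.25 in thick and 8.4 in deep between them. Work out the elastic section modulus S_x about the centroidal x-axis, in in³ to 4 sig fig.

S_x ≈ 36.38 in³

Split into non-overlapping primitives; take the origin at the lower-left of the bounding box.
Bottom flange: 10 × 0.4, A = 4 in², y = 0.2 in, Ī = 0.0533333 in⁴.
Web: 0.25 × 8.4, A = 2.1 in², y = 4.6 in, Ī = 12.348 in⁴.
Top flange: 10 × 0.4, A = 4 in², y = 9 in, Ī = 0.0533333 in⁴.
By symmetry the centroid is at mid-height, ȳ = 4.6 in.
Transfer each piece to the centroidal x-axis using Ī + A·d² with d = y − 4.6:
  bottom flange: d = -4.4 in → contributes +77.4933 in⁴
  web: d = 0 in → contributes +12.348 in⁴
  top flange: d = 4.4 in → contributes +77.4933 in⁴
Total I = 167.335 in⁴.
Extreme fibre distance c = 4.6 in; S = I/c = 36.3771 in³.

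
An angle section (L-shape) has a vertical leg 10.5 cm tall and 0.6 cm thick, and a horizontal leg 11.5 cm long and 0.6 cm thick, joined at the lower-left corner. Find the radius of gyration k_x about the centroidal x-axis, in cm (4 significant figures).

Break the section into simple shapes (no overlaps), measuring from the bottom-left corner of the bounding box.
Vertical leg: 0.6 × 10.5, A = 6.3 cm², y = 5.25 cm, Ī = 57.8813 cm⁴.
Horizontal leg (remainder): 10.9 × 0.6, A = 6.54 cm², y = 0.3 cm, Ī = 0.1962 cm⁴.
Centroid: ȳ = ΣA·y / ΣA = 2.72874 cm.
Transfer each piece to the centroidal x-axis using Ī + A·d² with d = y − 2.72874:
  vertical leg: d = 2.52126 cm → contributes +97.9288 cm⁴
  horizontal leg (remainder): d = -2.42874 cm → contributes +38.7742 cm⁴
Total I = 136.703 cm⁴.
Radius of gyration: k = √(I/A) = √(136.703 / 12.84) = 3.26292 cm.

k_x ≈ 3.263 cm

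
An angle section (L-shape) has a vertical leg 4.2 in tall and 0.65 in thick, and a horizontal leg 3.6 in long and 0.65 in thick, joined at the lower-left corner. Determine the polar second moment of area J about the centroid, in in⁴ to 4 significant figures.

Decompose the section into non-overlapping parts with the origin at the bottom-left of its bounding rectangle.
Vertical leg: 0.65 × 4.2, A = 2.73 in², y = 2.1 in, Ī = 4.0131 in⁴.
Horizontal leg (remainder): 2.95 × 0.65, A = 1.9175 in², y = 0.325 in, Ī = 0.067512 in⁴.
Centroid: ȳ = ΣA·y / ΣA = 1.36766 in.
Transfer each piece to the centroidal x-axis using Ī + A·d² with d = y − 1.36766:
  vertical leg: d = 0.732343 in → contributes +5.47727 in⁴
  horizontal leg (remainder): d = -1.04266 in → contributes +2.15209 in⁴
Total I = 7.62936 in⁴.
For the y-axis: x̄ = 1.06766 in.
Repeating about the centroidal y-axis gives I_y = 5.13612 in⁴.
Polar second moment: J = I_x + I_y = 12.7655 in⁴.

J ≈ 12.77 in⁴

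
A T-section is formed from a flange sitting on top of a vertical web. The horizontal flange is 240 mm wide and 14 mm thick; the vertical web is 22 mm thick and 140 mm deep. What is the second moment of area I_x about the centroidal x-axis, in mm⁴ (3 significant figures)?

I_x ≈ 1.46 × 10⁷ mm⁴

Split into non-overlapping primitives; take the origin at the lower-left of the bounding box.
Flange: 240 × 14, A = 3 360 mm², y = 147 mm, Ī = 54 880 mm⁴.
Web: 22 × 140, A = 3 080 mm², y = 70 mm, Ī = 5 030 667 mm⁴.
Centroid: ȳ = ΣA·y / ΣA = 110.17 mm.
Transfer each piece to the centroidal x-axis using Ī + A·d² with d = y − 110.17:
  flange: d = 36.826 mm → contributes +4 611 580 mm⁴
  web: d = -40.174 mm → contributes +10 001 612 mm⁴
Total I = 14 613 192 mm⁴.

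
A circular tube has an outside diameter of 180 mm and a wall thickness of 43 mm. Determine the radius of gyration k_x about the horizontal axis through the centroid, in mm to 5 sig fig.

k_x ≈ 50.767 mm

Split into non-overlapping primitives; take the origin at the lower-left of the bounding box.
Outer circle: ⌀180, A = 25446.9 mm², y = 90 mm, Ī = 51 529 974 mm⁴.
Bore (subtracted): ⌀94, A = 6939.778 mm², y = 90 mm, Ī = 3 832 492 mm⁴.
By symmetry the centroid is at mid-height, ȳ = 90 mm.
All pieces are centred on the horizontal axis through the centroid, so I = ΣĪ (holes subtracted) = 47 697 481 mm⁴.
Radius of gyration: k = √(I/A) = √(47 697 481 / 18507.12) = 50.76662 mm.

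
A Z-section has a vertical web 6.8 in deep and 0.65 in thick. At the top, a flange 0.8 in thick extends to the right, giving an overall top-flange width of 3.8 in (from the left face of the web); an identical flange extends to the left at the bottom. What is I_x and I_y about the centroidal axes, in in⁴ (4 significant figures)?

I_x ≈ 62.66 in⁴, I_y ≈ 22.52 in⁴

Treat the section as a set of non-overlapping primitives; coordinates are from the bounding-box lower-left.
Web: 0.65 × 6.8, A = 4.42 in², y = 3.4 in, Ī = 17.0317 in⁴.
Top flange (beyond web): 3.15 × 0.8, A = 2.52 in², y = 6.4 in, Ī = 0.1344 in⁴.
Bottom flange (beyond web): 3.15 × 0.8, A = 2.52 in², y = 0.4 in, Ī = 0.1344 in⁴.
Centroid: ȳ = ΣA·y / ΣA = 3.4 in.
Transfer each piece to the centroidal x-axis using Ī + A·d² with d = y − 3.4:
  web: d = 0 in → contributes +17.0317 in⁴
  top flange (beyond web): d = 3 in → contributes +22.8144 in⁴
  bottom flange (beyond web): d = -3 in → contributes +22.8144 in⁴
Total I = 62.6605 in⁴.
For the y-axis: x̄ = 3.475 in.
Repeating about the centroidal y-axis gives I_y = 22.5175 in⁴.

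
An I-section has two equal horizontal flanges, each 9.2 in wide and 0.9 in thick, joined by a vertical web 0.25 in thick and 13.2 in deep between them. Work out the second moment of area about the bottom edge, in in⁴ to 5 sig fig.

Treat the section as a set of non-overlapping primitives; coordinates are from the bounding-box lower-left.
Bottom flange: 9.2 × 0.9, A = 8.28 in², y = 0.45 in, Ī = 0.5589 in⁴.
Web: 0.25 × 13.2, A = 3.3 in², y = 7.5 in, Ī = 47.916 in⁴.
Top flange: 9.2 × 0.9, A = 8.28 in², y = 14.55 in, Ī = 0.5589 in⁴.
Transfer each piece to the bottom edge using Ī + A·d² with d = y − 0:
  bottom flange: d = 0.45 in → contributes +2.2356 in⁴
  web: d = 7.5 in → contributes +233.541 in⁴
  top flange: d = 14.55 in → contributes +1753.456 in⁴
Total I = 1989.232 in⁴.

I_base ≈ 1989.2 in⁴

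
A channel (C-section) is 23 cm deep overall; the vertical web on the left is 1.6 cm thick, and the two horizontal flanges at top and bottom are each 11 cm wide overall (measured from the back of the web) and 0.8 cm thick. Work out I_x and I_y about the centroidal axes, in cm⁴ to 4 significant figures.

I_x ≈ 3476 cm⁴, I_y ≈ 441.6 cm⁴

Break the section into simple shapes (no overlaps), measuring from the bottom-left corner of the bounding box.
Web: 1.6 × 23, A = 36.8 cm², y = 11.5 cm, Ī = 1622.27 cm⁴.
Top flange (beyond web): 9.4 × 0.8, A = 7.52 cm², y = 22.6 cm, Ī = 0.401067 cm⁴.
Bottom flange (beyond web): 9.4 × 0.8, A = 7.52 cm², y = 0.4 cm, Ī = 0.401067 cm⁴.
By symmetry the centroid is at mid-height, ȳ = 11.5 cm.
Transfer each piece to the centroidal x-axis using Ī + A·d² with d = y − 11.5:
  web: d = 0 cm → contributes +1622.27 cm⁴
  top flange (beyond web): d = 11.1 cm → contributes +926.94 cm⁴
  bottom flange (beyond web): d = -11.1 cm → contributes +926.94 cm⁴
Total I = 3476.15 cm⁴.
For the y-axis: x̄ = 2.39568 cm.
Repeating about the centroidal y-axis gives I_y = 441.561 cm⁴.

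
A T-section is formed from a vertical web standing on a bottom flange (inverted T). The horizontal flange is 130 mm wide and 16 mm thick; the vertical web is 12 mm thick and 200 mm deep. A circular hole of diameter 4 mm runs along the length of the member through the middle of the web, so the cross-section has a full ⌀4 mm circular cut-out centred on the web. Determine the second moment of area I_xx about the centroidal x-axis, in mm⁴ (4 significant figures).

Break the section into simple shapes (no overlaps), measuring from the bottom-left corner of the bounding box.
Flange: 130 × 16, A = 2 080 mm², y = 8 mm, Ī = 44373.3 mm⁴.
Web: 12 × 200, A = 2 400 mm², y = 116 mm, Ī = 8 000 000 mm⁴.
Hole (subtracted): ⌀4, A = 12.5664 mm², y = 116 mm, Ī = 12.5664 mm⁴.
Centroid: ȳ = ΣA·y / ΣA = 65.7161 mm.
Transfer each piece to the centroidal x-axis using Ī + A·d² with d = y − 65.7161:
  flange: d = -57.7161 mm → contributes +6 973 161 mm⁴
  web: d = 50.2839 mm → contributes +14 068 330 mm⁴
  hole: d = 50.2839 mm → contributes −31786.3 mm⁴
Total I = 21 009 705 mm⁴.

I_xx ≈ 2.101 × 10⁷ mm⁴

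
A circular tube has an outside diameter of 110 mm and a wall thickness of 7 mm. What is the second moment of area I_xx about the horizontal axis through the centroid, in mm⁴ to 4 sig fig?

I_xx ≈ 3.018 × 10⁶ mm⁴

Break the section into simple shapes (no overlaps), measuring from the bottom-left corner of the bounding box.
Outer circle: ⌀110, A = 9503.32 mm², y = 55 mm, Ī = 7 186 884 mm⁴.
Bore (subtracted): ⌀96, A = 7238.23 mm², y = 55 mm, Ī = 4 169 220 mm⁴.
By symmetry the centroid is at mid-height, ȳ = 55 mm.
All pieces are centred on the horizontal axis through the centroid, so I = ΣĪ (holes subtracted) = 3 017 664 mm⁴.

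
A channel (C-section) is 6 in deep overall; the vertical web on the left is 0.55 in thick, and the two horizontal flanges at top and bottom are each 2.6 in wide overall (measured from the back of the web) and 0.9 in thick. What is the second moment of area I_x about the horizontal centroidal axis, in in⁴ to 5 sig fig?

I_x ≈ 34.143 in⁴

Treat the section as a set of non-overlapping primitives; coordinates are from the bounding-box lower-left.
Web: 0.55 × 6, A = 3.3 in², y = 3 in, Ī = 9.9 in⁴.
Top flange (beyond web): 2.05 × 0.9, A = 1.845 in², y = 5.55 in, Ī = 0.1245375 in⁴.
Bottom flange (beyond web): 2.05 × 0.9, A = 1.845 in², y = 0.45 in, Ī = 0.1245375 in⁴.
By symmetry the centroid is at mid-height, ȳ = 3 in.
Transfer each piece to the horizontal centroidal axis using Ī + A·d² with d = y − 3:
  web: d = 0 in → contributes +9.9 in⁴
  top flange (beyond web): d = 2.55 in → contributes +12.12165 in⁴
  bottom flange (beyond web): d = -2.55 in → contributes +12.12165 in⁴
Total I = 34.1433 in⁴.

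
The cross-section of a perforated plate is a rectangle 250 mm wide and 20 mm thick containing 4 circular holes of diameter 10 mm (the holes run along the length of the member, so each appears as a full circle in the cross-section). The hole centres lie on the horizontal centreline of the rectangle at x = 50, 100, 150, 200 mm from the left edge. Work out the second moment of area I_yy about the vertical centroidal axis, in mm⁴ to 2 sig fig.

Break the section into simple shapes (no overlaps), measuring from the bottom-left corner of the bounding box.
Plate: 250 × 20, A = 5 000 mm², x = 125 mm, Ī = 26 041 667 mm⁴.
Hole 1 (subtracted): ⌀10, A = 78.54 mm², x = 50 mm, Ī = 490.9 mm⁴.
Hole 2 (subtracted): ⌀10, A = 78.54 mm², x = 100 mm, Ī = 490.9 mm⁴.
Hole 3 (subtracted): ⌀10, A = 78.54 mm², x = 150 mm, Ī = 490.9 mm⁴.
Hole 4 (subtracted): ⌀10, A = 78.54 mm², x = 200 mm, Ī = 490.9 mm⁴.
By symmetry the centroid is at mid-width, x̄ = 125 mm.
Transfer each piece to the vertical centroidal axis using Ī + A·d² with d = x − 125:
  plate: d = 0 mm → contributes +26 041 667 mm⁴
  hole 1: d = -75 mm → contributes −442 277 mm⁴
  hole 2: d = -25 mm → contributes −49 578 mm⁴
  hole 3: d = 25 mm → contributes −49 578 mm⁴
  hole 4: d = 75 mm → contributes −442 277 mm⁴
Total I = 25 057 955 mm⁴.

I_yy ≈ 2.5 × 10⁷ mm⁴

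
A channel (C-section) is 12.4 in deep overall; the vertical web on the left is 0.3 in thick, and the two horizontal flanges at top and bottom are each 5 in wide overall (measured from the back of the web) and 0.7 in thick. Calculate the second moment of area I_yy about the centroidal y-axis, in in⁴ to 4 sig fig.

I_yy ≈ 26.99 in⁴

Split into non-overlapping primitives; take the origin at the lower-left of the bounding box.
Web: 0.3 × 12.4, A = 3.72 in², x = 0.15 in, Ī = 0.0279 in⁴.
Top flange (beyond web): 4.7 × 0.7, A = 3.29 in², x = 2.65 in, Ī = 6.05634 in⁴.
Bottom flange (beyond web): 4.7 × 0.7, A = 3.29 in², x = 2.65 in, Ī = 6.05634 in⁴.
Centroid: x̄ = ΣA·x / ΣA = 1.74709 in.
Transfer each piece to the centroidal y-axis using Ī + A·d² with d = x − 1.74709:
  web: d = -1.59709 in → contributes +9.51646 in⁴
  top flange (beyond web): d = 0.902913 in → contributes +8.73852 in⁴
  bottom flange (beyond web): d = 0.902913 in → contributes +8.73852 in⁴
Total I = 26.9935 in⁴.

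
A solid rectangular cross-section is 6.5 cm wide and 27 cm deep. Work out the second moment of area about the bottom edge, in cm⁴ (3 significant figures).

The section: 6.5 × 27, A = 175.5 cm², y = 13.5 cm, Ī = 10 662 cm⁴.
Transfer it to the bottom edge using Ī + A·d² with d = y − 0:
  the section: d = 13.5 cm → contributes +42 647 cm⁴
Total I = 42 647 cm⁴.

I_base ≈ 4.26 × 10⁴ cm⁴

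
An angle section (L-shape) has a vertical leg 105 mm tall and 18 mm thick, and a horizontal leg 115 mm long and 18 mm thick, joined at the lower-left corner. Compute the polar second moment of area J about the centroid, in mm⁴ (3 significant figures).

J ≈ 7.92 × 10⁶ mm⁴

Treat the section as a set of non-overlapping primitives; coordinates are from the bounding-box lower-left.
Vertical leg: 18 × 105, A = 1 890 mm², y = 52.5 mm, Ī = 1 736 438 mm⁴.
Horizontal leg (remainder): 97 × 18, A = 1 746 mm², y = 9 mm, Ī = 47 142 mm⁴.
Centroid: ȳ = ΣA·y / ΣA = 31.611 mm.
Transfer each piece to the centroidal x-axis using Ī + A·d² with d = y − 31.611:
  vertical leg: d = 20.889 mm → contributes +2 561 109 mm⁴
  horizontal leg (remainder): d = -22.611 mm → contributes +939 828 mm⁴
Total I = 3 500 937 mm⁴.
For the y-axis: x̄ = 36.611 mm.
Repeating about the centroidal y-axis gives I_y = 4 420 707 mm⁴.
Polar second moment: J = I_x + I_y = 7 921 644 mm⁴.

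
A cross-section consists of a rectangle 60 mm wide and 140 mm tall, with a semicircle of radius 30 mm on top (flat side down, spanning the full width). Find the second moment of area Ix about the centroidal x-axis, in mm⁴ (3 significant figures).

Decompose the section into non-overlapping parts with the origin at the bottom-left of its bounding rectangle.
Rectangular body: 60 × 140, A = 8 400 mm², y = 70 mm, Ī = 13 720 000 mm⁴.
Semicircular cap: semicircle r = 30, A = 1413.7 mm², y = 152.73 mm, Ī = 88 903 mm⁴.
Centroid: ȳ = ΣA·y / ΣA = 81.918 mm.
Transfer each piece to the centroidal x-axis using Ī + A·d² with d = y − 81.918:
  rectangular body: d = -11.918 mm → contributes +14 913 131 mm⁴
  semicircular cap: d = 70.814 mm → contributes +7 178 232 mm⁴
Total I = 22 091 363 mm⁴.

Ix ≈ 2.21 × 10⁷ mm⁴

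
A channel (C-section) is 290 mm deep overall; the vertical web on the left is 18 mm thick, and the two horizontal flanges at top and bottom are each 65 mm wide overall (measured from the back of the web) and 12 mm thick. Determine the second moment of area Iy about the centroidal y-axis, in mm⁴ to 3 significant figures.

Decompose the section into non-overlapping parts with the origin at the bottom-left of its bounding rectangle.
Web: 18 × 290, A = 5 220 mm², x = 9 mm, Ī = 140 940 mm⁴.
Top flange (beyond web): 47 × 12, A = 564 mm², x = 41.5 mm, Ī = 103 823 mm⁴.
Bottom flange (beyond web): 47 × 12, A = 564 mm², x = 41.5 mm, Ī = 103 823 mm⁴.
Centroid: x̄ = ΣA·x / ΣA = 14.775 mm.
Transfer each piece to the centroidal y-axis using Ī + A·d² with d = x − 14.775:
  web: d = -5.775 mm → contributes +315 033 mm⁴
  top flange (beyond web): d = 26.725 mm → contributes +506 645 mm⁴
  bottom flange (beyond web): d = 26.725 mm → contributes +506 645 mm⁴
Total I = 1 328 323 mm⁴.

Iy ≈ 1.33 × 10⁶ mm⁴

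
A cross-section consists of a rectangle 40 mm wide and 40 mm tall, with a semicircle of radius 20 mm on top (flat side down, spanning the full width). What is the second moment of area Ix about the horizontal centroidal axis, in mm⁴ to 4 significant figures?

Split into non-overlapping primitives; take the origin at the lower-left of the bounding box.
Rectangular body: 40 × 40, A = 1 600 mm², y = 20 mm, Ī = 213 333 mm⁴.
Semicircular cap: semicircle r = 20, A = 628.319 mm², y = 48.4883 mm, Ī = 17561.1 mm⁴.
Centroid: ȳ = ΣA·y / ΣA = 28.0328 mm.
Transfer each piece to the horizontal centroidal axis using Ī + A·d² with d = y − 28.0328:
  rectangular body: d = -8.03283 mm → contributes +316 576 mm⁴
  semicircular cap: d = 20.4554 mm → contributes +280 465 mm⁴
Total I = 597 041 mm⁴.

Ix ≈ 5.970 × 10⁵ mm⁴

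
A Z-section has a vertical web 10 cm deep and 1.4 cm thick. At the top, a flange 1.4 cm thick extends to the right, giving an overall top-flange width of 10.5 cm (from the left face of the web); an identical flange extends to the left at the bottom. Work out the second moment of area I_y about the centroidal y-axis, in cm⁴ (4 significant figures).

Treat the section as a set of non-overlapping primitives; coordinates are from the bounding-box lower-left.
Web: 1.4 × 10, A = 14 cm², x = 9.8 cm, Ī = 2.28667 cm⁴.
Top flange (beyond web): 9.1 × 1.4, A = 12.74 cm², x = 15.05 cm, Ī = 87.9166 cm⁴.
Bottom flange (beyond web): 9.1 × 1.4, A = 12.74 cm², x = 4.55 cm, Ī = 87.9166 cm⁴.
Centroid: x̄ = ΣA·x / ΣA = 9.8 cm.
Transfer each piece to the centroidal y-axis using Ī + A·d² with d = x − 9.8:
  web: d = 0 cm → contributes +2.28667 cm⁴
  top flange (beyond web): d = 5.25 cm → contributes +439.063 cm⁴
  bottom flange (beyond web): d = -5.25 cm → contributes +439.063 cm⁴
Total I = 880.412 cm⁴.

I_y ≈ 880.4 cm⁴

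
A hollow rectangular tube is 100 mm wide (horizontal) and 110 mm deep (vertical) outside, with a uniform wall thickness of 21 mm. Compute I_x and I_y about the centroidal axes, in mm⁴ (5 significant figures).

I_x ≈ 9.5719 × 10⁶ mm⁴, I_y ≈ 8.0610 × 10⁶ mm⁴

Treat the section as a set of non-overlapping primitives; coordinates are from the bounding-box lower-left.
Outer rectangle: 100 × 110, A = 11 000 mm², y = 55 mm, Ī = 11 091 667 mm⁴.
Inner void (subtracted): 58 × 68, A = 3 944 mm², y = 55 mm, Ī = 1 519 755 mm⁴.
By symmetry the centroid is at mid-height, ȳ = 55 mm.
All pieces are centred on the centroidal x-axis, so I = ΣĪ (holes subtracted) = 9 571 912 mm⁴.
Repeating about the centroidal y-axis gives I_y = 8 061 032 mm⁴.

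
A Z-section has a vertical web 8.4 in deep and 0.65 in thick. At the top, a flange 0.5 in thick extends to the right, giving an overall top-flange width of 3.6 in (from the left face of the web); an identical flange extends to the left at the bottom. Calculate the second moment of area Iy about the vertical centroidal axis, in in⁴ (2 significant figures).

Iy ≈ 12 in⁴

Treat the section as a set of non-overlapping primitives; coordinates are from the bounding-box lower-left.
Web: 0.65 × 8.4, A = 5.46 in², x = 3.275 in, Ī = 0.1922 in⁴.
Top flange (beyond web): 2.95 × 0.5, A = 1.475 in², x = 5.075 in, Ī = 1.07 in⁴.
Bottom flange (beyond web): 2.95 × 0.5, A = 1.475 in², x = 1.475 in, Ī = 1.07 in⁴.
Centroid: x̄ = ΣA·x / ΣA = 3.275 in.
Transfer each piece to the vertical centroidal axis using Ī + A·d² with d = x − 3.275:
  web: d = 0 in → contributes +0.1922 in⁴
  top flange (beyond web): d = 1.8 in → contributes +5.849 in⁴
  bottom flange (beyond web): d = -1.8 in → contributes +5.849 in⁴
Total I = 11.89 in⁴.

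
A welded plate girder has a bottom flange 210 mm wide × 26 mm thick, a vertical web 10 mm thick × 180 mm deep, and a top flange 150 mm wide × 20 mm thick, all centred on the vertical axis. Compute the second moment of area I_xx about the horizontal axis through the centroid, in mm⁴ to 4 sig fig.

Split into non-overlapping primitives; take the origin at the lower-left of the bounding box.
Bottom plate: 210 × 26, A = 5 460 mm², y = 13 mm, Ī = 307 580 mm⁴.
Web plate: 10 × 180, A = 1 800 mm², y = 116 mm, Ī = 4 860 000 mm⁴.
Top plate: 150 × 20, A = 3 000 mm², y = 216 mm, Ī = 100 000 mm⁴.
Centroid: ȳ = ΣA·y / ΣA = 90.4269 mm.
Transfer each piece to the horizontal axis through the centroid using Ī + A·d² with d = y − 90.4269:
  bottom plate: d = -77.4269 mm → contributes +33 039 870 mm⁴
  web plate: d = 25.5731 mm → contributes +6 037 170 mm⁴
  top plate: d = 125.573 mm → contributes +47 405 810 mm⁴
Total I = 86 482 850 mm⁴.

I_xx ≈ 8.648 × 10⁷ mm⁴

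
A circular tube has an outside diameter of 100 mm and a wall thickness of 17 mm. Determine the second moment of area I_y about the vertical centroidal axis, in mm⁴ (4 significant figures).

I_y ≈ 3.977 × 10⁶ mm⁴

Split into non-overlapping primitives; take the origin at the lower-left of the bounding box.
Outer circle: ⌀100, A = 7853.98 mm², x = 50 mm, Ī = 4 908 739 mm⁴.
Bore (subtracted): ⌀66, A = 3421.19 mm², x = 50 mm, Ī = 931 420 mm⁴.
By symmetry the centroid is at mid-width, x̄ = 50 mm.
All pieces are centred on the vertical centroidal axis, so I = ΣĪ (holes subtracted) = 3 977 318 mm⁴.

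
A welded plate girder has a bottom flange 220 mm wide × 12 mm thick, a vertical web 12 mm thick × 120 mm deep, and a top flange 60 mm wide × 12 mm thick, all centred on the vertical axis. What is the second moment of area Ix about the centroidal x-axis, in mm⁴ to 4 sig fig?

Break the section into simple shapes (no overlaps), measuring from the bottom-left corner of the bounding box.
Bottom plate: 220 × 12, A = 2 640 mm², y = 6 mm, Ī = 31 680 mm⁴.
Web plate: 12 × 120, A = 1 440 mm², y = 72 mm, Ī = 1 728 000 mm⁴.
Top plate: 60 × 12, A = 720 mm², y = 138 mm, Ī = 8 640 mm⁴.
Centroid: ȳ = ΣA·y / ΣA = 45.6 mm.
Transfer each piece to the centroidal x-axis using Ī + A·d² with d = y − 45.6:
  bottom plate: d = -39.6 mm → contributes +4 171 622 mm⁴
  web plate: d = 26.4 mm → contributes +2 731 622 mm⁴
  top plate: d = 92.4 mm → contributes +6 155 827 mm⁴
Total I = 13 059 072 mm⁴.

Ix ≈ 1.306 × 10⁷ mm⁴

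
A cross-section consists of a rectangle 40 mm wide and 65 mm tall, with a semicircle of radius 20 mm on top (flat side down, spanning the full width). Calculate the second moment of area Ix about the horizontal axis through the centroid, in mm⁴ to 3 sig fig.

Break the section into simple shapes (no overlaps), measuring from the bottom-left corner of the bounding box.
Rectangular body: 40 × 65, A = 2 600 mm², y = 32.5 mm, Ī = 915 417 mm⁴.
Semicircular cap: semicircle r = 20, A = 628.32 mm², y = 73.488 mm, Ī = 17 561 mm⁴.
Centroid: ȳ = ΣA·y / ΣA = 40.477 mm.
Transfer each piece to the horizontal axis through the centroid using Ī + A·d² with d = y − 40.477:
  rectangular body: d = -7.9774 mm → contributes +1 080 879 mm⁴
  semicircular cap: d = 33.011 mm → contributes +702 249 mm⁴
Total I = 1 783 128 mm⁴.

Ix ≈ 1.78 × 10⁶ mm⁴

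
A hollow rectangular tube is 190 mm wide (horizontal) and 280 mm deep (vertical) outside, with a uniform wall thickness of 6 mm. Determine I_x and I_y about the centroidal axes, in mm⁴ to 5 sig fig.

Treat the section as a set of non-overlapping primitives; coordinates are from the bounding-box lower-left.
Outer rectangle: 190 × 280, A = 53 200 mm², y = 140 mm, Ī = 347 573 333 mm⁴.
Inner void (subtracted): 178 × 268, A = 47 704 mm², y = 140 mm, Ī = 285 524 341 mm⁴.
By symmetry the centroid is at mid-height, ȳ = 140 mm.
All pieces are centred on the centroidal x-axis, so I = ΣĪ (holes subtracted) = 62 048 992 mm⁴.
Repeating about the centroidal y-axis gives I_y = 34 088 872 mm⁴.

I_x ≈ 6.2049 × 10⁷ mm⁴, I_y ≈ 3.4089 × 10⁷ mm⁴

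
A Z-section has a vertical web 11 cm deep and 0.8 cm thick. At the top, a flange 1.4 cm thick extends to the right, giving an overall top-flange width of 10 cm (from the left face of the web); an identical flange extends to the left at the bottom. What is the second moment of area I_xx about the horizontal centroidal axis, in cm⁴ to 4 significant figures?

Break the section into simple shapes (no overlaps), measuring from the bottom-left corner of the bounding box.
Web: 0.8 × 11, A = 8.8 cm², y = 5.5 cm, Ī = 88.7333 cm⁴.
Top flange (beyond web): 9.2 × 1.4, A = 12.88 cm², y = 10.3 cm, Ī = 2.10373 cm⁴.
Bottom flange (beyond web): 9.2 × 1.4, A = 12.88 cm², y = 0.7 cm, Ī = 2.10373 cm⁴.
Centroid: ȳ = ΣA·y / ΣA = 5.5 cm.
Transfer each piece to the horizontal centroidal axis using Ī + A·d² with d = y − 5.5:
  web: d = 0 cm → contributes +88.7333 cm⁴
  top flange (beyond web): d = 4.8 cm → contributes +298.859 cm⁴
  bottom flange (beyond web): d = -4.8 cm → contributes +298.859 cm⁴
Total I = 686.451 cm⁴.

I_xx ≈ 686.5 cm⁴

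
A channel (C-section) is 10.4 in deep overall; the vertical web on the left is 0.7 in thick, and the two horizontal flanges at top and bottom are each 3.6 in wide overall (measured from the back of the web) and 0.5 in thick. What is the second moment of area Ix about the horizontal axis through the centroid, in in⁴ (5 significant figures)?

Ix ≈ 136.73 in⁴

Treat the section as a set of non-overlapping primitives; coordinates are from the bounding-box lower-left.
Web: 0.7 × 10.4, A = 7.28 in², y = 5.2 in, Ī = 65.61707 in⁴.
Top flange (beyond web): 2.9 × 0.5, A = 1.45 in², y = 10.15 in, Ī = 0.03020833 in⁴.
Bottom flange (beyond web): 2.9 × 0.5, A = 1.45 in², y = 0.25 in, Ī = 0.03020833 in⁴.
By symmetry the centroid is at mid-height, ȳ = 5.2 in.
Transfer each piece to the horizontal axis through the centroid using Ī + A·d² with d = y − 5.2:
  web: d = 0 in → contributes +65.61707 in⁴
  top flange (beyond web): d = 4.95 in → contributes +35.55883 in⁴
  bottom flange (beyond web): d = -4.95 in → contributes +35.55883 in⁴
Total I = 136.7347 in⁴.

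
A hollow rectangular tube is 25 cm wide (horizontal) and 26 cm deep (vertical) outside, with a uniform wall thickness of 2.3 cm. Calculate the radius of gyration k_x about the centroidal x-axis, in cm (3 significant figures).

Break the section into simple shapes (no overlaps), measuring from the bottom-left corner of the bounding box.
Outer rectangle: 25 × 26, A = 650 cm², y = 13 cm, Ī = 36 617 cm⁴.
Inner void (subtracted): 20.4 × 21.4, A = 436.56 cm², y = 13 cm, Ī = 16 661 cm⁴.
By symmetry the centroid is at mid-height, ȳ = 13 cm.
All pieces are centred on the centroidal x-axis, so I = ΣĪ (holes subtracted) = 19 956 cm⁴.
Radius of gyration: k = √(I/A) = √(19 956 / 213.44) = 9.6694 cm.

k_x ≈ 9.67 cm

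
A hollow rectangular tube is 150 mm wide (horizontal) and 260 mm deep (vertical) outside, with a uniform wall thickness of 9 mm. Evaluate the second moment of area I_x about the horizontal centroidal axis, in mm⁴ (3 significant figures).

I_x ≈ 6.38 × 10⁷ mm⁴

Split into non-overlapping primitives; take the origin at the lower-left of the bounding box.
Outer rectangle: 150 × 260, A = 39 000 mm², y = 130 mm, Ī = 219 700 000 mm⁴.
Inner void (subtracted): 132 × 242, A = 31 944 mm², y = 130 mm, Ī = 155 897 368 mm⁴.
By symmetry the centroid is at mid-height, ȳ = 130 mm.
All pieces are centred on the horizontal centroidal axis, so I = ΣĪ (holes subtracted) = 63 802 632 mm⁴.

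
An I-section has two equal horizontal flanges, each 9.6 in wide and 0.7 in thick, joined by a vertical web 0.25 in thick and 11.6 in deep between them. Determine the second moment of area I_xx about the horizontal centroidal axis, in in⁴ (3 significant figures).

Split into non-overlapping primitives; take the origin at the lower-left of the bounding box.
Bottom flange: 9.6 × 0.7, A = 6.72 in², y = 0.35 in, Ī = 0.2744 in⁴.
Web: 0.25 × 11.6, A = 2.9 in², y = 6.5 in, Ī = 32.519 in⁴.
Top flange: 9.6 × 0.7, A = 6.72 in², y = 12.65 in, Ī = 0.2744 in⁴.
By symmetry the centroid is at mid-height, ȳ = 6.5 in.
Transfer each piece to the horizontal centroidal axis using Ī + A·d² with d = y − 6.5:
  bottom flange: d = -6.15 in → contributes +254.44 in⁴
  web: d = 0 in → contributes +32.519 in⁴
  top flange: d = 6.15 in → contributes +254.44 in⁴
Total I = 541.4 in⁴.

I_xx ≈ 541 in⁴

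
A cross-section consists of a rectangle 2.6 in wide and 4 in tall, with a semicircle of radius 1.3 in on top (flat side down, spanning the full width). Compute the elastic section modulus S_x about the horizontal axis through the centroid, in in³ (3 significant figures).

Treat the section as a set of non-overlapping primitives; coordinates are from the bounding-box lower-left.
Rectangular body: 2.6 × 4, A = 10.4 in², y = 2 in, Ī = 13.867 in⁴.
Semicircular cap: semicircle r = 1.3, A = 2.6546 in², y = 4.5517 in, Ī = 0.31348 in⁴.
Centroid: ȳ = ΣA·y / ΣA = 2.5189 in.
Transfer each piece to the horizontal axis through the centroid using Ī + A·d² with d = y − 2.5189:
  rectangular body: d = -0.51889 in → contributes +16.667 in⁴
  semicircular cap: d = 2.0328 in → contributes +11.284 in⁴
Total I = 27.951 in⁴.
Extreme fibre distance c = 2.7811 in; S = I/c = 10.05 in³.

S_x ≈ 10.1 in³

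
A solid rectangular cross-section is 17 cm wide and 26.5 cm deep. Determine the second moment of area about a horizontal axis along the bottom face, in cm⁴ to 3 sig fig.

I_base ≈ 1.05 × 10⁵ cm⁴

The section: 17 × 26.5, A = 450.5 cm², y = 13.25 cm, Ī = 26 364 cm⁴.
Transfer it to the bottom edge using Ī + A·d² with d = y − 0:
  the section: d = 13.25 cm → contributes +105 455 cm⁴
Total I = 105 455 cm⁴.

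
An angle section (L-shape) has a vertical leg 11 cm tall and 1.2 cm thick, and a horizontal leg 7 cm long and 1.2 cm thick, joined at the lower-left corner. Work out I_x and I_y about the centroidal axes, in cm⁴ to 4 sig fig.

I_x ≈ 243.4 cm⁴, I_y ≈ 76.92 cm⁴

Decompose the section into non-overlapping parts with the origin at the bottom-left of its bounding rectangle.
Vertical leg: 1.2 × 11, A = 13.2 cm², y = 5.5 cm, Ī = 133.1 cm⁴.
Horizontal leg (remainder): 5.8 × 1.2, A = 6.96 cm², y = 0.6 cm, Ī = 0.8352 cm⁴.
Centroid: ȳ = ΣA·y / ΣA = 3.80833 cm.
Transfer each piece to the centroidal x-axis using Ī + A·d² with d = y − 3.80833:
  vertical leg: d = 1.69167 cm → contributes +170.875 cm⁴
  horizontal leg (remainder): d = -3.20833 cm → contributes +72.4773 cm⁴
Total I = 243.352 cm⁴.
For the y-axis: x̄ = 1.80833 cm.
Repeating about the centroidal y-axis gives I_y = 76.9202 cm⁴.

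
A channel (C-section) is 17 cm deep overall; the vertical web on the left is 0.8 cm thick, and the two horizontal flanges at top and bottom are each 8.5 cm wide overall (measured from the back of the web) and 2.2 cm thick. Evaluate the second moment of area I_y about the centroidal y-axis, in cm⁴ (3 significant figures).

I_y ≈ 343 cm⁴

Decompose the section into non-overlapping parts with the origin at the bottom-left of its bounding rectangle.
Web: 0.8 × 17, A = 13.6 cm², x = 0.4 cm, Ī = 0.72533 cm⁴.
Top flange (beyond web): 7.7 × 2.2, A = 16.94 cm², x = 4.65 cm, Ī = 83.698 cm⁴.
Bottom flange (beyond web): 7.7 × 2.2, A = 16.94 cm², x = 4.65 cm, Ī = 83.698 cm⁴.
Centroid: x̄ = ΣA·x / ΣA = 3.4326 cm.
Transfer each piece to the centroidal y-axis using Ī + A·d² with d = x − 3.4326:
  web: d = -3.0326 cm → contributes +125.8 cm⁴
  top flange (beyond web): d = 1.2174 cm → contributes +108.8 cm⁴
  bottom flange (beyond web): d = 1.2174 cm → contributes +108.8 cm⁴
Total I = 343.41 cm⁴.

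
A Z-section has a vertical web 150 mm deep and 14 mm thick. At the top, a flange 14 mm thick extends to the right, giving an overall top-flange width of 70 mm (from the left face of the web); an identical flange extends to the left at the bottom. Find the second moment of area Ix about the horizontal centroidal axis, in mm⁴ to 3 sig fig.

Ix ≈ 1.12 × 10⁷ mm⁴

Break the section into simple shapes (no overlaps), measuring from the bottom-left corner of the bounding box.
Web: 14 × 150, A = 2 100 mm², y = 75 mm, Ī = 3 937 500 mm⁴.
Top flange (beyond web): 56 × 14, A = 784 mm², y = 143 mm, Ī = 12 805 mm⁴.
Bottom flange (beyond web): 56 × 14, A = 784 mm², y = 7 mm, Ī = 12 805 mm⁴.
Centroid: ȳ = ΣA·y / ΣA = 75 mm.
Transfer each piece to the horizontal centroidal axis using Ī + A·d² with d = y − 75:
  web: d = 0 mm → contributes +3 937 500 mm⁴
  top flange (beyond web): d = 68 mm → contributes +3 638 021 mm⁴
  bottom flange (beyond web): d = -68 mm → contributes +3 638 021 mm⁴
Total I = 11 213 543 mm⁴.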